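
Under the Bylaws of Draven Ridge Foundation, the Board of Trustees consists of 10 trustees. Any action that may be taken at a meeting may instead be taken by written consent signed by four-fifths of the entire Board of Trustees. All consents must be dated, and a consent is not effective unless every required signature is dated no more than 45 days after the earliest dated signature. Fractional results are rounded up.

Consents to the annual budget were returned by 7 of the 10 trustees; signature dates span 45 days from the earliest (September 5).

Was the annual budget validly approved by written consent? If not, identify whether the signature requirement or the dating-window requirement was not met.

Signatures required: four-fifths of 10 — 4/5 of 10 = 8, so 8 needed; 7 signed. Insufficient.
Dating window: the latest signature is 45 days after the earliest; the limit is 45 days. Within the window.

Not effective — insufficient signatures.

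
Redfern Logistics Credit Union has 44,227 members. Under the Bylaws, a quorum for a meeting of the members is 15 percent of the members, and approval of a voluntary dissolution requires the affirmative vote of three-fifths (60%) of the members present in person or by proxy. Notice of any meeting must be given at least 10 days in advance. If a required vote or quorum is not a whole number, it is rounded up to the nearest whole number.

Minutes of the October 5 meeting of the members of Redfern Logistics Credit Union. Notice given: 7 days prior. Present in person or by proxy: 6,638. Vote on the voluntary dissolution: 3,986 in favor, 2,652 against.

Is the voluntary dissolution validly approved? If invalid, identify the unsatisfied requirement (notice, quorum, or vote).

Notice: 7 days given; 10 required. Not satisfied.
Quorum: 15% of 44,227 = 6,634.05, rounded up to 6,635; 6,638 present. Satisfied.
Vote: requires three-fifths of those present (6,638); 3/5 of 6638 = 3982.80, rounded up to 3983, so 3,983 needed; 3,986 in favor. Satisfied.

Invalid — notice requirement not satisfied.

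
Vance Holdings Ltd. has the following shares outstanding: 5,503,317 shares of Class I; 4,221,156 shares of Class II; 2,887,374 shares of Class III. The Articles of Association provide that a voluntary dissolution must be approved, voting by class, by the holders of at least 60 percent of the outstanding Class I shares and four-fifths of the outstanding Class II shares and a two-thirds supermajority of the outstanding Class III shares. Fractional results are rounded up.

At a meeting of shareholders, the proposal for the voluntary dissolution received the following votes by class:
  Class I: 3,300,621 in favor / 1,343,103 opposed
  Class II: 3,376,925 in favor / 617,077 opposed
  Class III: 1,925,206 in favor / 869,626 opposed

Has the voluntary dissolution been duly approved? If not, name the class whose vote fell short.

Class I: 3/5 of 5503317 = 3301990.20, rounded up to 3301991; 3,301,991 required, 3,300,621 in favor — not approved.
Class II: 4/5 of 4221156 = 3376924.80, rounded up to 3376925; 3,376,925 required, 3,376,925 in favor — approved.
Class III: 2/3 of 2887374 = 1924916; 1,924,916 required, 1,925,206 in favor — approved.

Not approved — the Class I shares did not give the required vote.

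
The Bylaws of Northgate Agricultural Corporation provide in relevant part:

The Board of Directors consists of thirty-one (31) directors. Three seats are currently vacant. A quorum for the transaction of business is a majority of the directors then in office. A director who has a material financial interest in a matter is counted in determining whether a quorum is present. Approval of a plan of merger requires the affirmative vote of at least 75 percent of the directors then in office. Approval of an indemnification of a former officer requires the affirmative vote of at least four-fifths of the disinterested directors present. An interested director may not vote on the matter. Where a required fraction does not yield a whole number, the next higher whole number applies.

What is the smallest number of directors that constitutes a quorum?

A majority of 28 is 15.

15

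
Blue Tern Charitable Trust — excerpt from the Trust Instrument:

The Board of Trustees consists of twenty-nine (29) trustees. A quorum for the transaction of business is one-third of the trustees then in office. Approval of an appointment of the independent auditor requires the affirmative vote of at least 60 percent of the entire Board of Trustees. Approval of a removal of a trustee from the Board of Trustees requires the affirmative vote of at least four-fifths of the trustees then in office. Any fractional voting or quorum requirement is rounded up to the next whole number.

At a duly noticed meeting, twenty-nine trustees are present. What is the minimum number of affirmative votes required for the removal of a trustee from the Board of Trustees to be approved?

24

The removal of a trustee from the Board of Trustees requires four-fifths of the trustees then in office (29).
4/5 of 29 = 23.20, rounded up to 24.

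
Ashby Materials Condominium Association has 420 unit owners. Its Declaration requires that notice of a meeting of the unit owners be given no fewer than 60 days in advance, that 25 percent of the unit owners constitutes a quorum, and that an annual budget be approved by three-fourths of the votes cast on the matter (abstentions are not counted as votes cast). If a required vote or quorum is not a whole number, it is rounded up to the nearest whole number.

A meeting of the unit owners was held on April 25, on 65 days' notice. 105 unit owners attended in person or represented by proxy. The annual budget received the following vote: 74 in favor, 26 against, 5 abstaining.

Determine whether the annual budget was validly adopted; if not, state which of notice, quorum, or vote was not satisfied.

Invalid — vote requirement not satisfied.

Notice: 65 days given; 60 required. Satisfied.
Quorum: 25% of 420 = 105; 105 present. Satisfied.
Vote: requires three-fourths of the votes cast (105 − 5 abstaining = 100); 3/4 of 100 = 75, so 75 needed; 74 in favor. Not satisfied.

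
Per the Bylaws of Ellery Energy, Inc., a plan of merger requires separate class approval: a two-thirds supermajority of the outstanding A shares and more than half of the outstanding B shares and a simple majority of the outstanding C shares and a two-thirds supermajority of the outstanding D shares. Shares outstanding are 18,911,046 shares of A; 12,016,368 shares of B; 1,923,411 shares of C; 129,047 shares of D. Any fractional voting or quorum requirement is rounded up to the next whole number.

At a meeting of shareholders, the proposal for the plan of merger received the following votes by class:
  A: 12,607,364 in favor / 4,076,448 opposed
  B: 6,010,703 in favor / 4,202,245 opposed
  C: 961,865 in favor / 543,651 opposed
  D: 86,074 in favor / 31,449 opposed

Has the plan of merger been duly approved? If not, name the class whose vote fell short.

Approved — every class gave the required vote.

A: 2/3 of 18911046 = 12607364; 12,607,364 required, 12,607,364 in favor — approved.
B: a majority of 12016368 is 6008185; 6,008,185 required, 6,010,703 in favor — approved.
C: a majority of 1923411 is 961706; 961,706 required, 961,865 in favor — approved.
D: 2/3 of 129047 = 86031.33, rounded up to 86032; 86,032 required, 86,074 in favor — approved.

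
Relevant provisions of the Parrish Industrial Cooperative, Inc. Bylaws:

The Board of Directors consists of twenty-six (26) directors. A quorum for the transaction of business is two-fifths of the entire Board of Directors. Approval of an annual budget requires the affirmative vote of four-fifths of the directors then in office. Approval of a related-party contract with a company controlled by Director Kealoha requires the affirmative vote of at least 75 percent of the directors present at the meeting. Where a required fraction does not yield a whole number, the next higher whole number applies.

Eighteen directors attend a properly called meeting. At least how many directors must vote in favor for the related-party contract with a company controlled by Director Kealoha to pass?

14

The related-party contract with a company controlled by Director Kealoha requires three-fourths of the directors present (18).
3/4 of 18 = 13.50, rounded up to 14.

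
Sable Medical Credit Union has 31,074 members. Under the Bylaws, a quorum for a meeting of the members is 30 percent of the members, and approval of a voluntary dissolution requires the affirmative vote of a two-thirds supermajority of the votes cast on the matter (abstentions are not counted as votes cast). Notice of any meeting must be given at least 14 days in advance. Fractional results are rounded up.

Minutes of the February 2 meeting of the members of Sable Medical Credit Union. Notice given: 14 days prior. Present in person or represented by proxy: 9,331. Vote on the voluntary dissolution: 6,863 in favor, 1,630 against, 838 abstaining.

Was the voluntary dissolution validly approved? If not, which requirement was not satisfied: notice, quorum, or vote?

Valid — all requirements satisfied.

Notice: 14 days given; 14 required. Satisfied.
Quorum: 30% of 31,074 = 9,322.20, rounded up to 9,323; 9,331 present. Satisfied.
Vote: requires two-thirds of the votes cast (9,331 − 838 abstaining = 8,493); 2/3 of 8493 = 5662, so 5,662 needed; 6,863 in favor. Satisfied.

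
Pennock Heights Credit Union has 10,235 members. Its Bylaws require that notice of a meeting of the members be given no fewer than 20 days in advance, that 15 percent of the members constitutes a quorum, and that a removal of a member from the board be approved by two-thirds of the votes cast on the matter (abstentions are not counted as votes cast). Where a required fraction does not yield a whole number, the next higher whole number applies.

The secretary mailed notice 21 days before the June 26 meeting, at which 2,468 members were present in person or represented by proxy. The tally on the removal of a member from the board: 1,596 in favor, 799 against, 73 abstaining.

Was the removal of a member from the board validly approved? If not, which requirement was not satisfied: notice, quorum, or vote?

Notice: 21 days given; 20 required. Satisfied.
Quorum: 15% of 10,235 = 1,535.25, rounded up to 1,536; 2,468 present. Satisfied.
Vote: requires two-thirds of the votes cast (2,468 − 73 abstaining = 2,395); 2/3 of 2395 = 1596.67, rounded up to 1597, so 1,597 needed; 1,596 in favor. Not satisfied.

Invalid — vote requirement not satisfied.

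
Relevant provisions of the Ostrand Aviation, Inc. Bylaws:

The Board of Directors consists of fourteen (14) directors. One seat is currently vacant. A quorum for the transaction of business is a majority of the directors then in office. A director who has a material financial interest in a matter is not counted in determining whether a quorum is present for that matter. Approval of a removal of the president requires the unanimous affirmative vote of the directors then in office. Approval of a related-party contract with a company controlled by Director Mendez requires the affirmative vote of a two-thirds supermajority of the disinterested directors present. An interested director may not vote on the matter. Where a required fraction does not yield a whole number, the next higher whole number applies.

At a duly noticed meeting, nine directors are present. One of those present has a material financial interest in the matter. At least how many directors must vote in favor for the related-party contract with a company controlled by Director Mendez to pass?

6

The related-party contract with a company controlled by Director Mendez requires two-thirds of the disinterested directors present (9 − 1 = 8).
2/3 of 8 = 5.33, rounded up to 6.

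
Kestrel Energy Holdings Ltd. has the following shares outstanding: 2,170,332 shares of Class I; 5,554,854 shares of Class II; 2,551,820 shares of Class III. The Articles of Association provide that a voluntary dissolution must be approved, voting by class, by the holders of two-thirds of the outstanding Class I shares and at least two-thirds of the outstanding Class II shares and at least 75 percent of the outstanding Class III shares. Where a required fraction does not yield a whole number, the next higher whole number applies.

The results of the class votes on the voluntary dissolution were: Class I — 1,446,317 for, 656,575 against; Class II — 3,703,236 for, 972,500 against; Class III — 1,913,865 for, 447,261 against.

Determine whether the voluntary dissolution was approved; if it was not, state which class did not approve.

Class I: 2/3 of 2170332 = 1446888; 1,446,888 required, 1,446,317 in favor — not approved.
Class II: 2/3 of 5554854 = 3703236; 3,703,236 required, 3,703,236 in favor — approved.
Class III: 3/4 of 2551820 = 1913865; 1,913,865 required, 1,913,865 in favor — approved.

Not approved — the Class I shares did not give the required vote.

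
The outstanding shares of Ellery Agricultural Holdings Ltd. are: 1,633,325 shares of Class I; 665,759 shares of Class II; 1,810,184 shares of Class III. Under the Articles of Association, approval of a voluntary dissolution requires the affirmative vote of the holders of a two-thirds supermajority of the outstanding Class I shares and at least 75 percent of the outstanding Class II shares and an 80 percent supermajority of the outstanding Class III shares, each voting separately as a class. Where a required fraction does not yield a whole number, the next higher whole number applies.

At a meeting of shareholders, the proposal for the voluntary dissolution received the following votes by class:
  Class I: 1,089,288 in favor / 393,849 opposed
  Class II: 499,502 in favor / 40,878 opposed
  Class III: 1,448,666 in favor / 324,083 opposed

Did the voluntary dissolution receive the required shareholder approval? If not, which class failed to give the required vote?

Class I: 2/3 of 1633325 = 1088883.33, rounded up to 1088884; 1,088,884 required, 1,089,288 in favor — approved.
Class II: 3/4 of 665759 = 499319.25, rounded up to 499320; 499,320 required, 499,502 in favor — approved.
Class III: 4/5 of 1810184 = 1448147.20, rounded up to 1448148; 1,448,148 required, 1,448,666 in favor — approved.

Approved — every class gave the required vote.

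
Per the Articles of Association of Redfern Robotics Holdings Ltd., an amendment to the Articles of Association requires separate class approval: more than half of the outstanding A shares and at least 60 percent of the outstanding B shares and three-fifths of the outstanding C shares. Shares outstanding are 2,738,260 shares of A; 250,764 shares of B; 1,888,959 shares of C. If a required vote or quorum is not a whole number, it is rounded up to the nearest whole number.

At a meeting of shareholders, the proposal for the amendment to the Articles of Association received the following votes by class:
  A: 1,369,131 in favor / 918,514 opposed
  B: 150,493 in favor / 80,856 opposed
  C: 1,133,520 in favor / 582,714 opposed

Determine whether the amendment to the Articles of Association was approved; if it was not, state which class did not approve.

Approved — every class gave the required vote.

A: a majority of 2738260 is 1369131; 1,369,131 required, 1,369,131 in favor — approved.
B: 3/5 of 250764 = 150458.40, rounded up to 150459; 150,459 required, 150,493 in favor — approved.
C: 3/5 of 1888959 = 1133375.40, rounded up to 1133376; 1,133,376 required, 1,133,520 in favor — approved.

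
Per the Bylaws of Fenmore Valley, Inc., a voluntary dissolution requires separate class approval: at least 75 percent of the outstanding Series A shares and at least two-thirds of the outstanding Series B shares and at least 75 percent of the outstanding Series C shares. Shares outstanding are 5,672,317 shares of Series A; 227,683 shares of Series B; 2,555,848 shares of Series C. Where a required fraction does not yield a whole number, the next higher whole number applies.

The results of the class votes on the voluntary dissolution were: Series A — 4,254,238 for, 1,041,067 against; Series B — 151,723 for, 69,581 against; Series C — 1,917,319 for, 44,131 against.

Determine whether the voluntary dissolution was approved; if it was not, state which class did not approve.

Not approved — the Series B shares did not give the required vote.

Series A: 3/4 of 5672317 = 4254237.75, rounded up to 4254238; 4,254,238 required, 4,254,238 in favor — approved.
Series B: 2/3 of 227683 = 151788.67, rounded up to 151789; 151,789 required, 151,723 in favor — not approved.
Series C: 3/4 of 2555848 = 1916886; 1,916,886 required, 1,917,319 in favor — approved.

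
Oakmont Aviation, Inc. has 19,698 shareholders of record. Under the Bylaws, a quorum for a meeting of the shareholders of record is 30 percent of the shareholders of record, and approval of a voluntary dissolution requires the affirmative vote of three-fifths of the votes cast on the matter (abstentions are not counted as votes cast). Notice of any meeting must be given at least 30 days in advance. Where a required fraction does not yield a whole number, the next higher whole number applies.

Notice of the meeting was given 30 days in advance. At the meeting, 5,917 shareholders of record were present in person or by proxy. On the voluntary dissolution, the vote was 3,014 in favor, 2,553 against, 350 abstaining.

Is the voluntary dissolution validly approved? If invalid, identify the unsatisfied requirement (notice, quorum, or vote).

Notice: 30 days given; 30 required. Satisfied.
Quorum: 30% of 19,698 = 5,909.40, rounded up to 5,910; 5,917 present. Satisfied.
Vote: requires three-fifths of the votes cast (5,917 − 350 abstaining = 5,567); 3/5 of 5567 = 3340.20, rounded up to 3341, so 3,341 needed; 3,014 in favor. Not satisfied.

Invalid — vote requirement not satisfied.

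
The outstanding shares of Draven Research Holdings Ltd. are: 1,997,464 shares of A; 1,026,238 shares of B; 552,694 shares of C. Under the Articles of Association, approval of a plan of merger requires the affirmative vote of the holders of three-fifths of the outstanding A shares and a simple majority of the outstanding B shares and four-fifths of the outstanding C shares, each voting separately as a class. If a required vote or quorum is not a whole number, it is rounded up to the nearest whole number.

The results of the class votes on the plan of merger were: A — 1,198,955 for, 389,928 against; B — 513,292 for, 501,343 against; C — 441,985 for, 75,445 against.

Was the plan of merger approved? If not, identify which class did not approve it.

Not approved — the C shares did not give the required vote.

A: 3/5 of 1997464 = 1198478.40, rounded up to 1198479; 1,198,479 required, 1,198,955 in favor — approved.
B: a majority of 1026238 is 513120; 513,120 required, 513,292 in favor — approved.
C: 4/5 of 552694 = 442155.20, rounded up to 442156; 442,156 required, 441,985 in favor — not approved.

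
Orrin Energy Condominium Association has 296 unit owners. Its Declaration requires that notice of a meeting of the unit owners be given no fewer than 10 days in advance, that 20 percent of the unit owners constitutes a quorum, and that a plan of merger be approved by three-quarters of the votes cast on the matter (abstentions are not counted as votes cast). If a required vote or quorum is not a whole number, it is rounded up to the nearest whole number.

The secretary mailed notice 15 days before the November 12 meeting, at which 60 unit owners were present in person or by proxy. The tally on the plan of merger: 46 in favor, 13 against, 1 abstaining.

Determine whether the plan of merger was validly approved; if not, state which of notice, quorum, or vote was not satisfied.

Notice: 15 days given; 10 required. Satisfied.
Quorum: 20% of 296 = 59.20, rounded up to 60; 60 present. Satisfied.
Vote: requires three-fourths of the votes cast (60 − 1 abstaining = 59); 3/4 of 59 = 44.25, rounded up to 45, so 45 needed; 46 in favor. Satisfied.

Valid — all requirements satisfied.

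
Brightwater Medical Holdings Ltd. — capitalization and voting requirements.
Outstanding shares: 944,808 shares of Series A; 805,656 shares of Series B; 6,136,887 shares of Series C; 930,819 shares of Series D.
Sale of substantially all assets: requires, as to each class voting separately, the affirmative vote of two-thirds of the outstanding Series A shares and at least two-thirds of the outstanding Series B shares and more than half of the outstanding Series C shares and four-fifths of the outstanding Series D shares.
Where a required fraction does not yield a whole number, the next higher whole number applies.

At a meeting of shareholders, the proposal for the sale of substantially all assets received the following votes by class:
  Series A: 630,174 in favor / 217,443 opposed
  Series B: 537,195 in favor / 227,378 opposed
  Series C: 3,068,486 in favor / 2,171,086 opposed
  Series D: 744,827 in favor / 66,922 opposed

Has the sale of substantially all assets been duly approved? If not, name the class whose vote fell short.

Series A: 2/3 of 944808 = 629872; 629,872 required, 630,174 in favor — approved.
Series B: 2/3 of 805656 = 537104; 537,104 required, 537,195 in favor — approved.
Series C: a majority of 6136887 is 3068444; 3,068,444 required, 3,068,486 in favor — approved.
Series D: 4/5 of 930819 = 744655.20, rounded up to 744656; 744,656 required, 744,827 in favor — approved.

Approved — every class gave the required vote.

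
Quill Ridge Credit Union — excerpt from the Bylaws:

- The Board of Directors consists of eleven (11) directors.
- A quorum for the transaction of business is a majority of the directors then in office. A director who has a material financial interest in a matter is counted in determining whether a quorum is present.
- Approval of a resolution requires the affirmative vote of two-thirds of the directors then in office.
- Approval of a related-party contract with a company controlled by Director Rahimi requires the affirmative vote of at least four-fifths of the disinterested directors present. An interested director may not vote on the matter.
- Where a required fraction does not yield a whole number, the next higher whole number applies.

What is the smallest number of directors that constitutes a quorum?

A majority of 11 is 6.

6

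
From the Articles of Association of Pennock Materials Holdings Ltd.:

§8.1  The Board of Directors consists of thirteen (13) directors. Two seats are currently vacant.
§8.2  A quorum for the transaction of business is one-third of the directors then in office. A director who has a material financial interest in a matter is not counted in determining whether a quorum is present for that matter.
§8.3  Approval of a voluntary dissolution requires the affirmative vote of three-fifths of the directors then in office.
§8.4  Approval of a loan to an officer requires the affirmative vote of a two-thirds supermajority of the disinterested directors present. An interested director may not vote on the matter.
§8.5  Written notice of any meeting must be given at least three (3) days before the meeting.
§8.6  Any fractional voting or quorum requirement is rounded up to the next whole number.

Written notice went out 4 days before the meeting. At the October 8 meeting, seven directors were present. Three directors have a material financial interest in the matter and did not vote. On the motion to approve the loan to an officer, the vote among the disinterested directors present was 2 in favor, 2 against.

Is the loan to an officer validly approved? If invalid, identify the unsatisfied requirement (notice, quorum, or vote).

Notice: 4 days given; 3 required (4 ≥ 3). Satisfied.
Quorum: 7 present, but the 3 interested directors do not count, leaving 4. Quorum is 4. Satisfied.
Vote: the loan to an officer requires two-thirds of the disinterested directors present (7 − 3 = 4). 2/3 of 4 = 2.67, rounded up to 3, so 3 affirmative votes are needed; 2 voted in favor. Not satisfied.

Invalid — vote requirement not satisfied.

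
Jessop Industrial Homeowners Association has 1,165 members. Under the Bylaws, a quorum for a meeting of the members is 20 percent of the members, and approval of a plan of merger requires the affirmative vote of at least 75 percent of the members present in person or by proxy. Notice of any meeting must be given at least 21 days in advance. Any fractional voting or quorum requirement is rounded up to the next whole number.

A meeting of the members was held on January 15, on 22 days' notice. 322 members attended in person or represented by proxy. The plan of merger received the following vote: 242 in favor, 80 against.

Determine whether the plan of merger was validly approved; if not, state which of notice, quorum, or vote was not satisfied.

Valid — all requirements satisfied.

Notice: 22 days given; 21 required. Satisfied.
Quorum: 20% of 1,165 = 233; 322 present. Satisfied.
Vote: requires three-fourths of those present (322); 3/4 of 322 = 241.50, rounded up to 242, so 242 needed; 242 in favor. Satisfied.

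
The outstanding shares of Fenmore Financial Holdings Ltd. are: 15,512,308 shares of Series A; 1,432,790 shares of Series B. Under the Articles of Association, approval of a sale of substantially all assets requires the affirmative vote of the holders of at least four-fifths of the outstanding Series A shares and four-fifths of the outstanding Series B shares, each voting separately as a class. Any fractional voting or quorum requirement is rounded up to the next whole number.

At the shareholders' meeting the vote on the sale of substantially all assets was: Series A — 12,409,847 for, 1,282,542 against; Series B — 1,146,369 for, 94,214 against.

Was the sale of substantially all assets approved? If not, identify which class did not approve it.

Approved — every class gave the required vote.

Series A: 4/5 of 15512308 = 12409846.40, rounded up to 12409847; 12,409,847 required, 12,409,847 in favor — approved.
Series B: 4/5 of 1432790 = 1146232; 1,146,232 required, 1,146,369 in favor — approved.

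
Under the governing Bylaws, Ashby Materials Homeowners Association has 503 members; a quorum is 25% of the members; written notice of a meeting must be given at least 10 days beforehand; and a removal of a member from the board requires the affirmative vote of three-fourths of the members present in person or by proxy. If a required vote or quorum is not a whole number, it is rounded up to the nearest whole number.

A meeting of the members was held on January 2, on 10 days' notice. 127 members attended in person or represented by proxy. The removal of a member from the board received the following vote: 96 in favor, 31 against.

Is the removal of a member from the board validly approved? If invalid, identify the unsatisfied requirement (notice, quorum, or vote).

Valid — all requirements satisfied.

Notice: 10 days given; 10 required. Satisfied.
Quorum: 25% of 503 = 125.75, rounded up to 126; 127 present. Satisfied.
Vote: requires three-fourths of those present (127); 3/4 of 127 = 95.25, rounded up to 96, so 96 needed; 96 in favor. Satisfied.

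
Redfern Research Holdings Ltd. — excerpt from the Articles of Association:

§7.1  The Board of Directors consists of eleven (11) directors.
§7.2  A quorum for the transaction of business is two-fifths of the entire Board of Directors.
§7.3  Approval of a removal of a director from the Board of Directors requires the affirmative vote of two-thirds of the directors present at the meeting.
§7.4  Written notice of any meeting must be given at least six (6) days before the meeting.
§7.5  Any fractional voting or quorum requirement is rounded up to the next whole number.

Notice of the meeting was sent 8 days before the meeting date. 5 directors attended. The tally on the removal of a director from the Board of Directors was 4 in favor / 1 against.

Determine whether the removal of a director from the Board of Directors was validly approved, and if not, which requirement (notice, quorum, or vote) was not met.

Valid — all requirements satisfied.

Notice: 8 days given; 6 required (8 ≥ 6). Satisfied.
Quorum: 5 present; quorum is 5. Satisfied.
Vote: the removal of a director from the Board of Directors requires two-thirds of the directors present (5). 2/3 of 5 = 3.33, rounded up to 4, so 4 affirmative votes are needed; 4 voted in favor. Satisfied.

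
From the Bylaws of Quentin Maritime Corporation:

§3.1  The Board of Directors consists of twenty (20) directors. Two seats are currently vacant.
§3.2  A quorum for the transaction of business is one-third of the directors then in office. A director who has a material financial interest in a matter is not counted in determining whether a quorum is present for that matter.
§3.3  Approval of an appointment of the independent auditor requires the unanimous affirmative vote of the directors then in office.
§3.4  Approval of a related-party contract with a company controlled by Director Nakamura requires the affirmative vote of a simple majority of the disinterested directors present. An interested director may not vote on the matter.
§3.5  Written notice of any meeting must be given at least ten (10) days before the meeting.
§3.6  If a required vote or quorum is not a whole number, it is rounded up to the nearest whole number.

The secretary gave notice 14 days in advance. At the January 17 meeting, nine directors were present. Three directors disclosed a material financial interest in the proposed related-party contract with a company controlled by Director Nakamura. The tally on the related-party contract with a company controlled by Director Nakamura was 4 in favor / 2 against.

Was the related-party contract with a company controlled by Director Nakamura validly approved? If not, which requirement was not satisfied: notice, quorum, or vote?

Notice: 14 days given; 10 required (14 ≥ 10). Satisfied.
Quorum: 9 present, but the 3 interested directors do not count, leaving 6. Quorum is 6. Satisfied.
Vote: the related-party contract with a company controlled by Director Nakamura requires a majority of the disinterested directors present (9 − 3 = 6). A majority of 6 is 4, so 4 affirmative votes are needed; 4 voted in favor. Satisfied.

Valid — all requirements satisfied.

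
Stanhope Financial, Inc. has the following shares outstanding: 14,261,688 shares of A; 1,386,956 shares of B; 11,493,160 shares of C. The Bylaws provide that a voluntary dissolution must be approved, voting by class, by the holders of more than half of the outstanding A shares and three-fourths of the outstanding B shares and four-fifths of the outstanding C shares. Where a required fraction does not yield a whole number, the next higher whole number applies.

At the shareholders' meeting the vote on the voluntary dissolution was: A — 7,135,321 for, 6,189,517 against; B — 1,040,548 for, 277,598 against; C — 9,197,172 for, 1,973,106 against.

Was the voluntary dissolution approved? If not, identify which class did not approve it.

A: a majority of 14261688 is 7130845; 7,130,845 required, 7,135,321 in favor — approved.
B: 3/4 of 1386956 = 1040217; 1,040,217 required, 1,040,548 in favor — approved.
C: 4/5 of 11493160 = 9194528; 9,194,528 required, 9,197,172 in favor — approved.

Approved — every class gave the required vote.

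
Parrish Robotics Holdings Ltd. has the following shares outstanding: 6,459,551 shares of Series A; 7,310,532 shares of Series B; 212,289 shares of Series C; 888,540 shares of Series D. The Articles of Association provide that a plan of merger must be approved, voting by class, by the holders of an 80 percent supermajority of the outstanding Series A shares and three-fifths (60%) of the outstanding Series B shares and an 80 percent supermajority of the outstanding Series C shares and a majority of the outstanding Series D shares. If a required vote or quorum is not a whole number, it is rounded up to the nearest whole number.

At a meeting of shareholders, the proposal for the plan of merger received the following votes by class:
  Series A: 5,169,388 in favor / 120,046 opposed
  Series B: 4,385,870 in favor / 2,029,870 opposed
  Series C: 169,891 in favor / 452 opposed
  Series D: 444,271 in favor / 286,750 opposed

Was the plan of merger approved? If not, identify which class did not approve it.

Series A: 4/5 of 6459551 = 5167640.80, rounded up to 5167641; 5,167,641 required, 5,169,388 in favor — approved.
Series B: 3/5 of 7310532 = 4386319.20, rounded up to 4386320; 4,386,320 required, 4,385,870 in favor — not approved.
Series C: 4/5 of 212289 = 169831.20, rounded up to 169832; 169,832 required, 169,891 in favor — approved.
Series D: a majority of 888540 is 444271; 444,271 required, 444,271 in favor — approved.

Not approved — the Series B shares did not give the required vote.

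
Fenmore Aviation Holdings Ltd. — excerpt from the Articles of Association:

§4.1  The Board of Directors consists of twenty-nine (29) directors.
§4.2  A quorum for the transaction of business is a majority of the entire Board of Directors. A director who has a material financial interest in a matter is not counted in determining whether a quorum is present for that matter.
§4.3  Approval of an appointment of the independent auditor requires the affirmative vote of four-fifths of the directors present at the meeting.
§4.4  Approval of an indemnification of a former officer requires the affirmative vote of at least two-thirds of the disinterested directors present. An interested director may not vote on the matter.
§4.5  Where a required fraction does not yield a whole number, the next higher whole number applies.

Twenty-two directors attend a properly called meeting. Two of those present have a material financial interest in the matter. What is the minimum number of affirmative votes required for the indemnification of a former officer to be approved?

14

The indemnification of a former officer requires two-thirds of the disinterested directors present (22 − 2 = 20).
2/3 of 20 = 13.33, rounded up to 14.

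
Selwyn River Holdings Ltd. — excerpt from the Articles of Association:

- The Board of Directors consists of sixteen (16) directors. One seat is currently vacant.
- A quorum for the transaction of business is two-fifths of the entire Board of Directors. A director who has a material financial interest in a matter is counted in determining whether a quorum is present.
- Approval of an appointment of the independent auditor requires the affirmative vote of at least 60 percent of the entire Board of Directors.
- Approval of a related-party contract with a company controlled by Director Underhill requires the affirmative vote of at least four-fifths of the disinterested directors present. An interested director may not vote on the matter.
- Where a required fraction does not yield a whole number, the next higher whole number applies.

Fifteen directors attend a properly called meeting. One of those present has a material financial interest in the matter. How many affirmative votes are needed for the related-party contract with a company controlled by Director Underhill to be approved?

The related-party contract with a company controlled by Director Underhill requires four-fifths of the disinterested directors present (15 − 1 = 14).
4/5 of 14 = 11.20, rounded up to 12.

12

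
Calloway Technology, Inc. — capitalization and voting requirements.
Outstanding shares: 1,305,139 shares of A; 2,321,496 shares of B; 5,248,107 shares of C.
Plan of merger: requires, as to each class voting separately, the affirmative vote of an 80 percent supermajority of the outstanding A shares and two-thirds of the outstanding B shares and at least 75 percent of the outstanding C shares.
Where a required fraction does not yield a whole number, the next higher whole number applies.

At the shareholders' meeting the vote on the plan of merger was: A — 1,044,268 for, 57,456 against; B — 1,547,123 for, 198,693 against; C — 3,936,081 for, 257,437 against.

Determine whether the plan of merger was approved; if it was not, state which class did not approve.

Not approved — the B shares did not give the required vote.

A: 4/5 of 1305139 = 1044111.20, rounded up to 1044112; 1,044,112 required, 1,044,268 in favor — approved.
B: 2/3 of 2321496 = 1547664; 1,547,664 required, 1,547,123 in favor — not approved.
C: 3/4 of 5248107 = 3936080.25, rounded up to 3936081; 3,936,081 required, 3,936,081 in favor — approved.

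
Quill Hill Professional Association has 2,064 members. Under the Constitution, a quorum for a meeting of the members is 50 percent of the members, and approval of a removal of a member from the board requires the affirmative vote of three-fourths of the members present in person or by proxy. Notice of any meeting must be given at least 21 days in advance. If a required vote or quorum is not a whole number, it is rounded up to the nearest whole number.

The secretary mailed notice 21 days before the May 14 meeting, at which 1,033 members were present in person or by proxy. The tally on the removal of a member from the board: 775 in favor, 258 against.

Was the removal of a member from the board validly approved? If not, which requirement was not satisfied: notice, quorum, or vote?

Notice: 21 days given; 21 required. Satisfied.
Quorum: 50% of 2,064 = 1,032; 1,033 present. Satisfied.
Vote: requires three-fourths of those present (1,033); 3/4 of 1033 = 774.75, rounded up to 775, so 775 needed; 775 in favor. Satisfied.

Valid — all requirements satisfied.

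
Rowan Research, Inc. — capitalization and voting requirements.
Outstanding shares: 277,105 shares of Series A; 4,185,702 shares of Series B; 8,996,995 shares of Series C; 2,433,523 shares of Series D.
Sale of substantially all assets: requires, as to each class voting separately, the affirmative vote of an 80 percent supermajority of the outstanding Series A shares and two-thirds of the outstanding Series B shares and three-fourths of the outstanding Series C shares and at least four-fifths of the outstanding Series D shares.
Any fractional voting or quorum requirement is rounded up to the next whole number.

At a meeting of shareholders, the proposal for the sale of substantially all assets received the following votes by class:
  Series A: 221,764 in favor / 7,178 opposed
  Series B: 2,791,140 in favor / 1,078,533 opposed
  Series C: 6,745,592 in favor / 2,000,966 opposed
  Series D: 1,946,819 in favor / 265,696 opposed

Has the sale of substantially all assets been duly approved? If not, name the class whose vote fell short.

Not approved — the Series C shares did not give the required vote.

Series A: 4/5 of 277105 = 221684; 221,684 required, 221,764 in favor — approved.
Series B: 2/3 of 4185702 = 2790468; 2,790,468 required, 2,791,140 in favor — approved.
Series C: 3/4 of 8996995 = 6747746.25, rounded up to 6747747; 6,747,747 required, 6,745,592 in favor — not approved.
Series D: 4/5 of 2433523 = 1946818.40, rounded up to 1946819; 1,946,819 required, 1,946,819 in favor — approved.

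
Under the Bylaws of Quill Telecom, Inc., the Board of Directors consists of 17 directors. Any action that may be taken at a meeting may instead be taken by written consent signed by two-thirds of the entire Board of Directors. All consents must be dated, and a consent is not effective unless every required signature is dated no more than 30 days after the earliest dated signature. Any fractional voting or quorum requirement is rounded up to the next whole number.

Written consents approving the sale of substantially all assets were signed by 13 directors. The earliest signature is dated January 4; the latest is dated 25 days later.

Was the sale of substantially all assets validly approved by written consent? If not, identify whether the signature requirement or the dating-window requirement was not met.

Signatures required: two-thirds of 17 — 2/3 of 17 = 11.33, rounded up to 12, so 12 needed; 13 signed. Sufficient.
Dating window: the latest signature is 25 days after the earliest; the limit is 30 days. Within the window.

Effective — both the signature and dating-window requirements are satisfied.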